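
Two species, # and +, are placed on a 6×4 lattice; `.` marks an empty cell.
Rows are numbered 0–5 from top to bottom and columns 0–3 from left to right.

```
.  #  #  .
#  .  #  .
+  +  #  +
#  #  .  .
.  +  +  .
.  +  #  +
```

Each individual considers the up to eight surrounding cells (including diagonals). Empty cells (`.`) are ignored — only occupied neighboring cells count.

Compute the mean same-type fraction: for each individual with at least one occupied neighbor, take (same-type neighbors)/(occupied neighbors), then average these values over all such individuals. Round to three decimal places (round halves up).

0.440

(0,1)# 3/3
(0,2)# 2/2
(1,0)# 1/3
(1,2)# 3/5
(2,0)+ 1/4
(2,1)+ 1/6
(2,2)# 2/4
(2,3)+ 0/2
(3,0)# 1/4
(3,1)# 2/6
(4,1)+ 2/5
(4,2)+ 3/5
(5,1)+ 2/3
(5,2)# 0/4
(5,3)+ 1/2
Sum over 15 individuals: 3/3 + 2/2 + 1/3 + 3/5 + 1/4 + 1/6 + 2/4 + 0/2 + 1/4 + 2/6 + 2/5 + 3/5 + 2/3 + 0/4 + 1/2 = 33/5; mean = 33/5 ÷ 15 = 11/25 = 0.44 → 0.440.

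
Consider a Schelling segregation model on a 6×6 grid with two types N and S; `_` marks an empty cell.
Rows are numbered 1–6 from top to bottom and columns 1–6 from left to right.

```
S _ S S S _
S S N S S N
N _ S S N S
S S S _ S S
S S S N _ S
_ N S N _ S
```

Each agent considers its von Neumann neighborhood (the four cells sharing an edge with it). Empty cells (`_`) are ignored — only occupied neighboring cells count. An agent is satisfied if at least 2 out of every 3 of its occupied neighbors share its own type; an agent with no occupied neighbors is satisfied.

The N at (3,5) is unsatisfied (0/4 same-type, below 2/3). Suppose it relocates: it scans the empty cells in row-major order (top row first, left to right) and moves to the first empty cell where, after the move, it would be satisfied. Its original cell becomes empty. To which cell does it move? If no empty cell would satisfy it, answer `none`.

Vacating (3,5). Empty cells in order:
  (1,2): 0/3 same-type → still unsatisfied.
  (1,6): 1/2 same-type → still unsatisfied.
  (3,2): 1/4 same-type → still unsatisfied.
  (4,4): 1/4 same-type → still unsatisfied.
  (5,5): 1/3 same-type → still unsatisfied.
  (6,1): 1/2 same-type → still unsatisfied.
  (6,5): 1/2 same-type → still unsatisfied.

none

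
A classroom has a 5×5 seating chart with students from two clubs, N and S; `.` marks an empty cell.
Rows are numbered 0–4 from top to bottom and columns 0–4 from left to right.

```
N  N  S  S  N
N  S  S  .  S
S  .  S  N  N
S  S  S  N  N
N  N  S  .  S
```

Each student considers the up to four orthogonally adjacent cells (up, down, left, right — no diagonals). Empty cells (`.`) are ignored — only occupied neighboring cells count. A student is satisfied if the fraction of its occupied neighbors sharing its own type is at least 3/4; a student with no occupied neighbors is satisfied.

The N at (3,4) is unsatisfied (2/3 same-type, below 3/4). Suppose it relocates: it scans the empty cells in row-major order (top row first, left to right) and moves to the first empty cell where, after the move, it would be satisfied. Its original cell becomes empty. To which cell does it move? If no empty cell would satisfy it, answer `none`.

none

Vacating (3,4). Empty cells in order:
  (1,3): 1/4 same-type → still unsatisfied.
  (2,1): 0/4 same-type → still unsatisfied.
  (4,3): 1/3 same-type → still unsatisfied.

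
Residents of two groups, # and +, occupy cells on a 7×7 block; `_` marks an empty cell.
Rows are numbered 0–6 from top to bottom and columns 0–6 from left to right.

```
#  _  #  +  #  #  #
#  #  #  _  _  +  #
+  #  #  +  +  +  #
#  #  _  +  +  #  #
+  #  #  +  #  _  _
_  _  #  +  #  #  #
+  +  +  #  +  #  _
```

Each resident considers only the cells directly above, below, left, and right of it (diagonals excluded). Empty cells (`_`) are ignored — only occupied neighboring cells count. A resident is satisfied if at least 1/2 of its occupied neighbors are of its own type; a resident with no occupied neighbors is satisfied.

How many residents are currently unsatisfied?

12

(0,0)# 1/1 ✓
(0,2)# 1/2 ✓
(0,3)+ 0/2 ✗
(0,4)# 1/2 ✓
(0,5)# 2/3 ✓
(0,6)# 2/2 ✓
(1,0)# 2/3 ✓
(1,1)# 3/3 ✓
(1,2)# 3/3 ✓
(1,5)+ 1/3 ✗
(1,6)# 2/3 ✓
(2,0)+ 0/3 ✗
(2,1)# 3/4 ✓
(2,2)# 2/3 ✓
(2,3)+ 2/3 ✓
(2,4)+ 3/3 ✓
(2,5)+ 2/4 ✓
(2,6)# 2/3 ✓
(3,0)# 1/3 ✗
(3,1)# 3/3 ✓
(3,3)+ 3/3 ✓
(3,4)+ 2/4 ✓
(3,5)# 1/3 ✗
(3,6)# 2/2 ✓
(4,0)+ 0/2 ✗
(4,1)# 2/3 ✓
(4,2)# 2/3 ✓
(4,3)+ 2/4 ✓
(4,4)# 1/3 ✗
(5,2)# 1/3 ✗
(5,3)+ 1/4 ✗
(5,4)# 2/4 ✓
(5,5)# 3/3 ✓
(5,6)# 1/1 ✓
(6,0)+ 1/1 ✓
(6,1)+ 2/2 ✓
(6,2)+ 1/3 ✗
(6,3)# 0/3 ✗
(6,4)+ 0/3 ✗
(6,5)# 1/2 ✓
Unsatisfied: (0,3), (1,5), (2,0), (3,0), (3,5), (4,0), (4,4), (5,2), (5,3), (6,2), (6,3), (6,4) — 12 in total.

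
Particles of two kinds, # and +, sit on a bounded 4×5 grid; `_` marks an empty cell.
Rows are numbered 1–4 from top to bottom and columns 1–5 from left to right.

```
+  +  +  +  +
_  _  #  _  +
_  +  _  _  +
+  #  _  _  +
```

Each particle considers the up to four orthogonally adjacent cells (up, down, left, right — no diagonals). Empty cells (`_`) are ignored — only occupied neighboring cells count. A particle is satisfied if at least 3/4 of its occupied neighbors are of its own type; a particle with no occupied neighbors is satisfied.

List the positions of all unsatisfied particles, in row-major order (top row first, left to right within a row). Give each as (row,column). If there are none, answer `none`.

(1,3), (2,3), (3,2), (4,1), (4,2)

Row 1: (1,1)+ 1/1 ✓ · (1,2)+ 2/2 ✓ · (1,3)+ 2/3 ✗ · (1,4)+ 2/2 ✓ · (1,5)+ 2/2 ✓
Row 2: (2,3)# 0/1 ✗ · (2,5)+ 2/2 ✓
Row 3: (3,2)+ 0/1 ✗ · (3,5)+ 2/2 ✓
Row 4: (4,1)+ 0/1 ✗ · (4,2)# 0/2 ✗ · (4,5)+ 1/1 ✓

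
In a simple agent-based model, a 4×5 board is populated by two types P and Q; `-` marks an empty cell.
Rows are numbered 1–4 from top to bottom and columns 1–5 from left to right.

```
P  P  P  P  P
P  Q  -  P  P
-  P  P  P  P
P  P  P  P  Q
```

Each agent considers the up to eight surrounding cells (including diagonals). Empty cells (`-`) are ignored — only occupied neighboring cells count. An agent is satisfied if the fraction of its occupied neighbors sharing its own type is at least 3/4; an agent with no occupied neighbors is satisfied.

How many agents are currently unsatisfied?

Row 1: (1,1)P 2/3 not · (1,2)P 3/4 satisfied · (1,3)P 3/4 satisfied · (1,4)P 4/4 satisfied · (1,5)P 3/3 satisfied
Row 2: (2,1)P 3/4 satisfied · (2,2)Q 0/6 not · (2,4)P 7/7 satisfied · (2,5)P 5/5 satisfied
Row 3: (3,2)P 5/6 satisfied · (3,3)P 6/7 satisfied · (3,4)P 6/7 satisfied · (3,5)P 4/5 satisfied
Row 4: (4,1)P 2/2 satisfied · (4,2)P 4/4 satisfied · (4,3)P 5/5 satisfied · (4,4)P 4/5 satisfied · (4,5)Q 0/3 not
Unsatisfied: (1,1), (2,2), (4,5) — 3 in total.

3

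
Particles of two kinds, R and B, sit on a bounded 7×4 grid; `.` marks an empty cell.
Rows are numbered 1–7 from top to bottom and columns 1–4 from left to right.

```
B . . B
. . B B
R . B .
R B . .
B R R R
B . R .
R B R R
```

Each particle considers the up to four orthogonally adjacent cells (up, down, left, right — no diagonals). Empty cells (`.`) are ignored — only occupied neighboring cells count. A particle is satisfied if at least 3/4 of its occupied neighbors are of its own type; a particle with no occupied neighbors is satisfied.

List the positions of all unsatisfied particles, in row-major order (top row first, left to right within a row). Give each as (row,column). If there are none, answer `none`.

Row 1: (1,1)B 0/0 satisfied · (1,4)B 1/1 satisfied
Row 2: (2,3)B 2/2 satisfied · (2,4)B 2/2 satisfied
Row 3: (3,1)R 1/1 satisfied · (3,3)B 1/1 satisfied
Row 4: (4,1)R 1/3 not · (4,2)B 0/2 not
Row 5: (5,1)B 1/3 not · (5,2)R 1/3 not · (5,3)R 3/3 satisfied · (5,4)R 1/1 satisfied
Row 6: (6,1)B 1/2 not · (6,3)R 2/2 satisfied
Row 7: (7,1)R 0/2 not · (7,2)B 0/2 not · (7,3)R 2/3 not · (7,4)R 1/1 satisfied

(4,1), (4,2), (5,1), (5,2), (6,1), (7,1), (7,2), (7,3)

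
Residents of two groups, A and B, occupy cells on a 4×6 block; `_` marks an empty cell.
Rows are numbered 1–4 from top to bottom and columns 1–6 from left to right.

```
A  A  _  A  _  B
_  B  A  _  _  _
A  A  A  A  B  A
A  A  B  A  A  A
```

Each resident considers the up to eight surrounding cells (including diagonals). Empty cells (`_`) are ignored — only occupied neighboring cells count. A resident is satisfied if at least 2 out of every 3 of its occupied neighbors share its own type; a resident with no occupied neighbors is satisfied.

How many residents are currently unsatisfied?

Row 1: (1,1)A 1/2 unhappy · (1,2)A 2/3 ok · (1,4)A 1/1 ok · (1,6)B 0/0 ok
Row 2: (2,2)B 0/6 unhappy · (2,3)A 5/6 ok
Row 3: (3,1)A 3/4 ok · (3,2)A 5/7 ok · (3,3)A 5/7 ok · (3,4)A 4/6 ok · (3,5)B 0/5 unhappy · (3,6)A 2/3 ok
Row 4: (4,1)A 3/3 ok · (4,2)A 4/5 ok · (4,3)B 0/5 unhappy · (4,4)A 3/5 unhappy · (4,5)A 4/5 ok · (4,6)A 2/3 ok
Unsatisfied: (1,1), (2,2), (3,5), (4,3), (4,4) — 5 in total.

5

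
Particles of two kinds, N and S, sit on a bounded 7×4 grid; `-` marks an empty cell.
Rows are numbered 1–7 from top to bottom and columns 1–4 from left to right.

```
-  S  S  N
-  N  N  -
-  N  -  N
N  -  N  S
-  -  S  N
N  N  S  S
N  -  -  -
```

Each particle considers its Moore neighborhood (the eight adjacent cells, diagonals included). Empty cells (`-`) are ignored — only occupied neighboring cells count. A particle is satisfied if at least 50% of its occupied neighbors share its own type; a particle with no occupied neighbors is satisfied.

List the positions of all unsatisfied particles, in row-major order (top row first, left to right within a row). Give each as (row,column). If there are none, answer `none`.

(1,2), (1,3), (4,4), (5,4)

Row 1: (1,2)S 1/3 unhappy · (1,3)S 1/4 unhappy · (1,4)N 1/2 ok
Row 2: (2,2)N 2/4 ok · (2,3)N 4/6 ok
Row 3: (3,2)N 4/4 ok · (3,4)N 2/3 ok
Row 4: (4,1)N 1/1 ok · (4,3)N 3/5 ok · (4,4)S 1/4 unhappy
Row 5: (5,3)S 3/6 ok · (5,4)N 1/5 unhappy
Row 6: (6,1)N 2/2 ok · (6,2)N 2/4 ok · (6,3)S 2/4 ok · (6,4)S 2/3 ok
Row 7: (7,1)N 2/2 ok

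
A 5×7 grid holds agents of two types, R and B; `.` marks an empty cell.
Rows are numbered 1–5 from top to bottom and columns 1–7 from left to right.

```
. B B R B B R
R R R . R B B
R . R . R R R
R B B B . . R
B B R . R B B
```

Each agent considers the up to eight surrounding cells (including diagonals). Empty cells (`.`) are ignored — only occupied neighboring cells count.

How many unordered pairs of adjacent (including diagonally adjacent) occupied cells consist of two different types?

Scan each occupied cell's neighbors to the right and below (and the two forward diagonals) so each pair is counted once.
From row 1: 12 unlike of 19 pairs (running 12/19).
From row 2: 6 unlike of 15 pairs (running 18/34).
From row 3: 5 unlike of 10 pairs (running 23/44).
From row 4: 9 unlike of 14 pairs (running 32/58).
From row 5: 2 unlike of 4 pairs (running 34/62).
Total adjacent occupied pairs: 62; unlike-type pairs: 34.

34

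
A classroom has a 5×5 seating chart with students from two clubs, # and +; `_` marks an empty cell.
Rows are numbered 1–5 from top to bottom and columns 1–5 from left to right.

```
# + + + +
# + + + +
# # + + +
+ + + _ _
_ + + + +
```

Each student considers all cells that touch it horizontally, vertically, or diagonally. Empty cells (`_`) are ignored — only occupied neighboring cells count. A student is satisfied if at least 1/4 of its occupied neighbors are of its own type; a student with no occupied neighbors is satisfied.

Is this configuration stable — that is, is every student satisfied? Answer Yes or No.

Yes

Row 1: (1,1)# 1/3 satisfied · (1,2)+ 3/5 satisfied · (1,3)+ 5/5 satisfied · (1,4)+ 5/5 satisfied · (1,5)+ 3/3 satisfied
Row 2: (2,1)# 3/5 satisfied · (2,2)+ 4/8 satisfied · (2,3)+ 7/8 satisfied · (2,4)+ 8/8 satisfied · (2,5)+ 5/5 satisfied
Row 3: (3,1)# 2/5 satisfied · (3,2)# 2/8 satisfied · (3,3)+ 6/7 satisfied · (3,4)+ 6/6 satisfied · (3,5)+ 3/3 satisfied
Row 4: (4,1)+ 2/4 satisfied · (4,2)+ 5/7 satisfied · (4,3)+ 6/7 satisfied
Row 5: (5,2)+ 4/4 satisfied · (5,3)+ 4/4 satisfied · (5,4)+ 3/3 satisfied · (5,5)+ 1/1 satisfied
All meet the threshold, so the configuration is stable.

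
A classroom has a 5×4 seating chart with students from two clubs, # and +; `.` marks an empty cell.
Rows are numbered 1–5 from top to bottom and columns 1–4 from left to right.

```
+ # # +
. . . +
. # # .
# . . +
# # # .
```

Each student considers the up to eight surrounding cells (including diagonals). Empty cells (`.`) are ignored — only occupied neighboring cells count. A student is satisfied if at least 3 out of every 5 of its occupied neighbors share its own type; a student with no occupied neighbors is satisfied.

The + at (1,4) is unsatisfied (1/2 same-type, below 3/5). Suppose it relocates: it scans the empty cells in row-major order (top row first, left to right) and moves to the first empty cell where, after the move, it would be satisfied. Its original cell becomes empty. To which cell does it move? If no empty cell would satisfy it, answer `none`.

(3,4)

Vacating (1,4). Empty cells in order:
  (2,1): 1/3 same-type → still unsatisfied.
  (2,2): 1/5 same-type → still unsatisfied.
  (2,3): 1/5 same-type → still unsatisfied.
  (3,1): 0/2 same-type → still unsatisfied.
  (3,4): 2/3 same-type → satisfied — stop here.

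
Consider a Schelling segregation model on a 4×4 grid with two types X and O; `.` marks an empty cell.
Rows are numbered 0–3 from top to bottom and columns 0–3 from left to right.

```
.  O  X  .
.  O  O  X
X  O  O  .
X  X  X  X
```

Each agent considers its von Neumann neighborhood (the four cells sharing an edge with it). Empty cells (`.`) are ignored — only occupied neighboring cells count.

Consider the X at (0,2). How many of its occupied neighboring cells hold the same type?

0

Occupied neighbors of (0,2): (1,2)=O, (0,1)=O.
Same type (X): 0 of 2.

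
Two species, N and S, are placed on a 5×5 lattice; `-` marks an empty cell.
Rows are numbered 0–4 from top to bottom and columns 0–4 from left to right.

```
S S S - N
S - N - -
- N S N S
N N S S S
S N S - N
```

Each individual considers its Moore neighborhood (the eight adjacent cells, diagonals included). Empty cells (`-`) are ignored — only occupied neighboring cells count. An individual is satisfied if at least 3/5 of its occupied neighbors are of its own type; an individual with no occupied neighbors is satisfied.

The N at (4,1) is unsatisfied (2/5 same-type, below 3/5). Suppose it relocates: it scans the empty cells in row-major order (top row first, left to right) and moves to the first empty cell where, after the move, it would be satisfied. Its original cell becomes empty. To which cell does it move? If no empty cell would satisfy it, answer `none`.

(0,3)

Vacating (4,1). Empty cells in order:
  (0,3): 2/3 same-type → satisfied — stop here.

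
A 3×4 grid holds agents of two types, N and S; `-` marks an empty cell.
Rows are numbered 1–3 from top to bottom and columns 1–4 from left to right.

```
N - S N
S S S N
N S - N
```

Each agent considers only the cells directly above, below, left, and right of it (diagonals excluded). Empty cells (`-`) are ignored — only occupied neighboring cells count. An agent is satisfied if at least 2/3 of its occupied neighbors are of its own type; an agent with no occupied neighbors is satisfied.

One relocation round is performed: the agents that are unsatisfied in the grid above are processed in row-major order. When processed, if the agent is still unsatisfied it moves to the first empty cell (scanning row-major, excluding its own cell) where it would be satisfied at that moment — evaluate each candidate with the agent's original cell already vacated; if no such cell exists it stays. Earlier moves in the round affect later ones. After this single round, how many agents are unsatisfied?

4

Initially unsatisfied (in order): (1,1), (1,3), (1,4), (2,1), (3,1), (3,2).
  (1,1): no empty cell satisfies it; stays.
  (1,3) → (3,3).
  (1,4): now satisfied by earlier moves; stays.
  (2,1): no empty cell satisfies it; stays.
  (3,1): no empty cell satisfies it; stays.
  (3,2): now satisfied by earlier moves; stays.
Resulting grid:
N - - N
S S S N
N S S N
Unsatisfied now: (1,1), (2,1), (3,1), (3,4).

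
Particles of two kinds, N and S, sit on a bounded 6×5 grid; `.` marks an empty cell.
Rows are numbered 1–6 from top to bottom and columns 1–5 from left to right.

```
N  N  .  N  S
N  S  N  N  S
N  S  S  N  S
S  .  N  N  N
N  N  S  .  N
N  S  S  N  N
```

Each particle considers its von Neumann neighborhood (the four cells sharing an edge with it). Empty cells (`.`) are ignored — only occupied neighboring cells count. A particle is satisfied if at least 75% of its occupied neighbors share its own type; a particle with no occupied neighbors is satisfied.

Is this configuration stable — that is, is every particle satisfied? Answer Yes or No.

(1,1)N 2/2 ok
(1,2)N 1/2 unhappy
(1,4)N 1/2 unhappy
(1,5)S 1/2 unhappy
(2,1)N 2/3 unhappy
(2,2)S 1/4 unhappy
(2,3)N 1/3 unhappy
(2,4)N 3/4 ok
(2,5)S 2/3 unhappy
(3,1)N 1/3 unhappy
(3,2)S 2/3 unhappy
(3,3)S 1/4 unhappy
(3,4)N 2/4 unhappy
(3,5)S 1/3 unhappy
(4,1)S 0/2 unhappy
(4,3)N 1/3 unhappy
(4,4)N 3/3 ok
(4,5)N 2/3 unhappy
(5,1)N 2/3 unhappy
(5,2)N 1/3 unhappy
(5,3)S 1/3 unhappy
(5,5)N 2/2 ok
(6,1)N 1/2 unhappy
(6,2)S 1/3 unhappy
(6,3)S 2/3 unhappy
(6,4)N 1/2 unhappy
(6,5)N 2/2 ok
For instance (1,2) has only 1/2 same-type neighbors, below 3/4.

No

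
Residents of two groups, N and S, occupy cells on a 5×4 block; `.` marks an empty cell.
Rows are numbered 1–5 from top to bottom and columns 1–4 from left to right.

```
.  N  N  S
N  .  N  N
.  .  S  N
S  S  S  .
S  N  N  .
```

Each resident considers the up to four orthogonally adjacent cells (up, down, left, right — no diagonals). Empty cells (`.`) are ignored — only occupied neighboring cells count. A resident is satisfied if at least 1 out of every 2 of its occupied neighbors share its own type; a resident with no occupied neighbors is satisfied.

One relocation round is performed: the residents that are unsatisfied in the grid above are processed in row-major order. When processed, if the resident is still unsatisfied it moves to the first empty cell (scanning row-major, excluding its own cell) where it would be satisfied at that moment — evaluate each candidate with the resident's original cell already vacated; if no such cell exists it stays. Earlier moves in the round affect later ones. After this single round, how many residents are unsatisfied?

Initially unsatisfied (in order): (1,4), (3,3), (5,2).
  (1,4) → (3,1).
  (3,3) → (3,2).
  (5,2) → (1,1).
Resulting grid:
N N N .
N . N N
S S . N
S S S .
S . N .
Unsatisfied now: (5,3).

1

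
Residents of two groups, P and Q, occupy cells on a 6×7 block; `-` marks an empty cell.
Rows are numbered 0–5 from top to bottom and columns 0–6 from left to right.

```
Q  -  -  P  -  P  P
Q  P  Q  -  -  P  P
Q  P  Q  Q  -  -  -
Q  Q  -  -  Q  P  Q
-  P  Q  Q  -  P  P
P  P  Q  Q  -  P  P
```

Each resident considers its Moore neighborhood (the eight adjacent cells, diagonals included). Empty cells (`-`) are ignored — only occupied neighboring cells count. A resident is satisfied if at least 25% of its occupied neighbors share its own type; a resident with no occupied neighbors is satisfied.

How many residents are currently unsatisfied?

(0,0)Q 1/2 ok
(0,3)P 0/1 unhappy
(0,5)P 3/3 ok
(0,6)P 3/3 ok
(1,0)Q 2/4 ok
(1,1)P 1/6 unhappy
(1,2)Q 2/5 ok
(1,5)P 3/3 ok
(1,6)P 3/3 ok
(2,0)Q 3/5 ok
(2,1)P 1/7 unhappy
(2,2)Q 3/5 ok
(2,3)Q 3/3 ok
(3,0)Q 2/4 ok
(3,1)Q 4/6 ok
(3,4)Q 2/4 ok
(3,5)P 2/4 ok
(3,6)Q 0/3 unhappy
(4,1)P 2/6 ok
(4,2)Q 4/6 ok
(4,3)Q 4/4 ok
(4,5)P 4/6 ok
(4,6)P 4/5 ok
(5,0)P 2/2 ok
(5,1)P 2/4 ok
(5,2)Q 3/5 ok
(5,3)Q 3/3 ok
(5,5)P 3/3 ok
(5,6)P 3/3 ok
Unsatisfied: (0,3), (1,1), (2,1), (3,6) — 4 in total.

4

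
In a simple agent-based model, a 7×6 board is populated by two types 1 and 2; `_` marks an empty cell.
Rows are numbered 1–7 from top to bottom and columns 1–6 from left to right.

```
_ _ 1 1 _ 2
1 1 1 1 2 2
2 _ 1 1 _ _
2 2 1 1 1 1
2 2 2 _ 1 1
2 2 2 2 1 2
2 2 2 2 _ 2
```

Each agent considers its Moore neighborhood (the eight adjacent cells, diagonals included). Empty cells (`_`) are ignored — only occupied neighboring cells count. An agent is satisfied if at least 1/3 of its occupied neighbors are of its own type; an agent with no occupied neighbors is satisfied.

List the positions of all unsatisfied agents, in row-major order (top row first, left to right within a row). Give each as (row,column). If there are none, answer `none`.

(1,3)1 4/4 ok
(1,4)1 3/4 ok
(1,6)2 2/2 ok
(2,1)1 1/2 ok
(2,2)1 4/5 ok
(2,3)1 6/6 ok
(2,4)1 5/6 ok
(2,5)2 2/5 ok
(2,6)2 2/2 ok
(3,1)2 2/4 ok
(3,3)1 6/7 ok
(3,4)1 6/7 ok
(4,1)2 4/4 ok
(4,2)2 5/7 ok
(4,3)1 3/6 ok
(4,4)1 5/6 ok
(4,5)1 5/5 ok
(4,6)1 3/3 ok
(5,1)2 5/5 ok
(5,2)2 7/8 ok
(5,3)2 5/7 ok
(5,5)1 5/7 ok
(5,6)1 4/5 ok
(6,1)2 5/5 ok
(6,2)2 8/8 ok
(6,3)2 7/7 ok
(6,4)2 4/6 ok
(6,5)1 2/6 ok
(6,6)2 1/4 unhappy
(7,1)2 3/3 ok
(7,2)2 5/5 ok
(7,3)2 5/5 ok
(7,4)2 3/4 ok
(7,6)2 1/2 ok

(6,6)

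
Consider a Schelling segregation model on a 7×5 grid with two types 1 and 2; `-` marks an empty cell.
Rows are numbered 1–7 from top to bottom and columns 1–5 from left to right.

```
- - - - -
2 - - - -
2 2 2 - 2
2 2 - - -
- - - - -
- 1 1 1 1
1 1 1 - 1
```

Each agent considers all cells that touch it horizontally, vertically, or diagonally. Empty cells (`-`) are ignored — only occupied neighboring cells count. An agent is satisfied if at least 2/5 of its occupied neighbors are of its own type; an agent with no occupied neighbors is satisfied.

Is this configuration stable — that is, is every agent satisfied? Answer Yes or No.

Yes

(2,1)2 2/2 ok
(3,1)2 4/4 ok
(3,2)2 5/5 ok
(3,3)2 2/2 ok
(3,5)2 0/0 ok
(4,1)2 3/3 ok
(4,2)2 4/4 ok
(6,2)1 4/4 ok
(6,3)1 4/4 ok
(6,4)1 4/4 ok
(6,5)1 2/2 ok
(7,1)1 2/2 ok
(7,2)1 4/4 ok
(7,3)1 4/4 ok
(7,5)1 2/2 ok
All meet the threshold, so the configuration is stable.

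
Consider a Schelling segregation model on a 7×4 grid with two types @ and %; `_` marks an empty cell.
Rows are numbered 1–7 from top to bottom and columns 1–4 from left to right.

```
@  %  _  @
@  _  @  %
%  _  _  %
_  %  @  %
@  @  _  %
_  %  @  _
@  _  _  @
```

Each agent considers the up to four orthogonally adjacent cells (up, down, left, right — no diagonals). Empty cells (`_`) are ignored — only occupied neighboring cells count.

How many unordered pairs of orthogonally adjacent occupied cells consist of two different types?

Scan each occupied cell's neighbors to the right and below so each pair is counted once.
Row 1: @(1,1)–%(1,2)≠ @(1,1)–@(2,1)= @(1,4)–%(2,4)≠  → 2/3 unlike.
Row 2: @(2,1)–%(3,1)≠ @(2,3)–%(2,4)≠ %(2,4)–%(3,4)=  → 2/3 unlike.
Row 3: %(3,4)–%(4,4)=  → 0/1 unlike.
Row 4: %(4,2)–@(4,3)≠ %(4,2)–@(5,2)≠ @(4,3)–%(4,4)≠ %(4,4)–%(5,4)=  → 3/4 unlike.
Row 5: @(5,1)–@(5,2)= @(5,2)–%(6,2)≠  → 1/2 unlike.
Row 6: %(6,2)–@(6,3)≠  → 1/1 unlike.
Total adjacent occupied pairs: 14; unlike-type pairs: 9.

9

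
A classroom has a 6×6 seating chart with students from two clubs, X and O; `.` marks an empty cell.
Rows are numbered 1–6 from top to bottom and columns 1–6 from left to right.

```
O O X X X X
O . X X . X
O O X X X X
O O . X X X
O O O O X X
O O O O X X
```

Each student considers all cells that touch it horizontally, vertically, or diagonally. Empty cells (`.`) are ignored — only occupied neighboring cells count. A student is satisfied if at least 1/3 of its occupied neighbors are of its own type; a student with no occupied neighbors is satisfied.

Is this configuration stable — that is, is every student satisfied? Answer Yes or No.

(1,1)O 2/2 ok
(1,2)O 2/4 ok
(1,3)X 3/4 ok
(1,4)X 4/4 ok
(1,5)X 4/4 ok
(1,6)X 2/2 ok
(2,1)O 4/4 ok
(2,3)X 5/7 ok
(2,4)X 7/7 ok
(2,6)X 4/4 ok
(3,1)O 4/4 ok
(3,2)O 4/6 ok
(3,3)X 4/6 ok
(3,4)X 6/6 ok
(3,5)X 7/7 ok
(3,6)X 4/4 ok
(4,1)O 5/5 ok
(4,2)O 6/7 ok
(4,4)X 5/7 ok
(4,5)X 7/8 ok
(4,6)X 5/5 ok
(5,1)O 5/5 ok
(5,2)O 7/7 ok
(5,3)O 6/7 ok
(5,4)O 3/7 ok
(5,5)X 6/8 ok
(5,6)X 5/5 ok
(6,1)O 3/3 ok
(6,2)O 5/5 ok
(6,3)O 5/5 ok
(6,4)O 3/5 ok
(6,5)X 3/5 ok
(6,6)X 3/3 ok
All meet the threshold, so the configuration is stable.

Yes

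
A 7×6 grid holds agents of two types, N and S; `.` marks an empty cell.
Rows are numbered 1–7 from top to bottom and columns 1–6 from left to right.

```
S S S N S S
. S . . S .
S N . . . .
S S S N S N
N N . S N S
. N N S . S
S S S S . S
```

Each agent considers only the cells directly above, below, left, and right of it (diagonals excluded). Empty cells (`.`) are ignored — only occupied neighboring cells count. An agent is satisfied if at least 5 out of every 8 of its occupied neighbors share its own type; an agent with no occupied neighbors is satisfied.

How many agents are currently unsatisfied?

15

Row 1: (1,1)S 1/1 ok · (1,2)S 3/3 ok · (1,3)S 1/2 unhappy · (1,4)N 0/2 unhappy · (1,5)S 2/3 ok · (1,6)S 1/1 ok
Row 2: (2,2)S 1/2 unhappy · (2,5)S 1/1 ok
Row 3: (3,1)S 1/2 unhappy · (3,2)N 0/3 unhappy
Row 4: (4,1)S 2/3 ok · (4,2)S 2/4 unhappy · (4,3)S 1/2 unhappy · (4,4)N 0/3 unhappy · (4,5)S 0/3 unhappy · (4,6)N 0/2 unhappy
Row 5: (5,1)N 1/2 unhappy · (5,2)N 2/3 ok · (5,4)S 1/3 unhappy · (5,5)N 0/3 unhappy · (5,6)S 1/3 unhappy
Row 6: (6,2)N 2/3 ok · (6,3)N 1/3 unhappy · (6,4)S 2/3 ok · (6,6)S 2/2 ok
Row 7: (7,1)S 1/1 ok · (7,2)S 2/3 ok · (7,3)S 2/3 ok · (7,4)S 2/2 ok · (7,6)S 1/1 ok
Unsatisfied: (1,3), (1,4), (2,2), (3,1), (3,2), (4,2), (4,3), (4,4), (4,5), (4,6), (5,1), (5,4), (5,5), (5,6), (6,3) — 15 in total.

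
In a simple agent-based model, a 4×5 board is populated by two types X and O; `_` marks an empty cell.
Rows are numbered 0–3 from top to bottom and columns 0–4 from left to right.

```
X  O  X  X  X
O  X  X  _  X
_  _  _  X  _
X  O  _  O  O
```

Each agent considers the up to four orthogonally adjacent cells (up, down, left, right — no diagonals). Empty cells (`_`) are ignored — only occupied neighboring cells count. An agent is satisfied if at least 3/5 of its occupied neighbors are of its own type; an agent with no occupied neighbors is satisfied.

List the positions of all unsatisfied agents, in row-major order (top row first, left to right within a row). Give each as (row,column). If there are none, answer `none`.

Row 0: (0,0)X 0/2 ✗ · (0,1)O 0/3 ✗ · (0,2)X 2/3 ✓ · (0,3)X 2/2 ✓ · (0,4)X 2/2 ✓
Row 1: (1,0)O 0/2 ✗ · (1,1)X 1/3 ✗ · (1,2)X 2/2 ✓ · (1,4)X 1/1 ✓
Row 2: (2,3)X 0/1 ✗
Row 3: (3,0)X 0/1 ✗ · (3,1)O 0/1 ✗ · (3,3)O 1/2 ✗ · (3,4)O 1/1 ✓

(0,0), (0,1), (1,0), (1,1), (2,3), (3,0), (3,1), (3,3)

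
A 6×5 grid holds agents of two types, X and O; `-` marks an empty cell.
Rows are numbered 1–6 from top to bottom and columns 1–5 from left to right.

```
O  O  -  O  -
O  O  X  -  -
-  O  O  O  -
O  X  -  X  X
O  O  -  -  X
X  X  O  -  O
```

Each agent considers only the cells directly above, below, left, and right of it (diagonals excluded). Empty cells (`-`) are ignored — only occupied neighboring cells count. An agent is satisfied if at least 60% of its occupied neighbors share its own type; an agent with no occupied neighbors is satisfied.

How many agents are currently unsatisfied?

11

(1,1)O 2/2 ok
(1,2)O 2/2 ok
(1,4)O 0/0 ok
(2,1)O 2/2 ok
(2,2)O 3/4 ok
(2,3)X 0/2 unhappy
(3,2)O 2/3 ok
(3,3)O 2/3 ok
(3,4)O 1/2 unhappy
(4,1)O 1/2 unhappy
(4,2)X 0/3 unhappy
(4,4)X 1/2 unhappy
(4,5)X 2/2 ok
(5,1)O 2/3 ok
(5,2)O 1/3 unhappy
(5,5)X 1/2 unhappy
(6,1)X 1/2 unhappy
(6,2)X 1/3 unhappy
(6,3)O 0/1 unhappy
(6,5)O 0/1 unhappy
Unsatisfied: (2,3), (3,4), (4,1), (4,2), (4,4), (5,2), (5,5), (6,1), (6,2), (6,3), (6,5) — 11 in total.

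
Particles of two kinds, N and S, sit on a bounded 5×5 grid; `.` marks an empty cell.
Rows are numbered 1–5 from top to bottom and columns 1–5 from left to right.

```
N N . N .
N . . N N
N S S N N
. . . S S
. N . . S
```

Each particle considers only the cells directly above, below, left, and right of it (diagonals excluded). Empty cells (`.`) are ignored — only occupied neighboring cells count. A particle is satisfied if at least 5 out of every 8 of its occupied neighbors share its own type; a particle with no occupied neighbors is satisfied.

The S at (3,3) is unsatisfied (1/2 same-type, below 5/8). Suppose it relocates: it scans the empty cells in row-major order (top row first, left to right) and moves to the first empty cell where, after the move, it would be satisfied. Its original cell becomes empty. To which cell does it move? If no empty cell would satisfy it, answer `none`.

Vacating (3,3). Empty cells in order:
  (1,3): 0/2 same-type → still unsatisfied.
  (1,5): 0/2 same-type → still unsatisfied.
  (2,2): 1/3 same-type → still unsatisfied.
  (2,3): 0/1 same-type → still unsatisfied.
  (4,1): 0/1 same-type → still unsatisfied.
  (4,2): 1/2 same-type → still unsatisfied.
  (4,3): 1/1 same-type → satisfied — stop here.

(4,3)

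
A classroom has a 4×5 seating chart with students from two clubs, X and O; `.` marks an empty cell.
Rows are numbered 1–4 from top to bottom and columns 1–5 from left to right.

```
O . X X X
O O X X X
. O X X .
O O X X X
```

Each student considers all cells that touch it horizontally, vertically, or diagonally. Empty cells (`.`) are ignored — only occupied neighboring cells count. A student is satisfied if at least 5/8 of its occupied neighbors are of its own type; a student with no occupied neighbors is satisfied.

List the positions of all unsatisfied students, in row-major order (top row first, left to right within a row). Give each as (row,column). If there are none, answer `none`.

Row 1: (1,1)O 2/2 ok · (1,3)X 3/4 ok · (1,4)X 5/5 ok · (1,5)X 3/3 ok
Row 2: (2,1)O 3/3 ok · (2,2)O 3/6 unhappy · (2,3)X 5/7 ok · (2,4)X 7/7 ok · (2,5)X 4/4 ok
Row 3: (3,2)O 4/7 unhappy · (3,3)X 5/8 ok · (3,4)X 7/7 ok
Row 4: (4,1)O 2/2 ok · (4,2)O 2/4 unhappy · (4,3)X 3/5 unhappy · (4,4)X 4/4 ok · (4,5)X 2/2 ok

(2,2), (3,2), (4,2), (4,3)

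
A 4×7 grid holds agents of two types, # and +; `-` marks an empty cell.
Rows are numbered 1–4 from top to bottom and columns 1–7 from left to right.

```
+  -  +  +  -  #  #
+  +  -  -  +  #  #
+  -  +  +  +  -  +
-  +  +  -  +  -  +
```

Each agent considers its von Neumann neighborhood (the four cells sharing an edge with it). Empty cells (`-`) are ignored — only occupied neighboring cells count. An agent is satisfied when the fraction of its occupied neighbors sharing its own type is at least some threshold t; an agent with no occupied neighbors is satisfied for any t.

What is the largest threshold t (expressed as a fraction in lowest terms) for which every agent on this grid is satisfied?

1/2

Row 1: (1,1)+ 1/1 · (1,3)+ 1/1 · (1,4)+ 1/1 · (1,6)# 2/2 · (1,7)# 2/2
Row 2: (2,1)+ 3/3 · (2,2)+ 1/1 · (2,5)+ 1/2 · (2,6)# 2/3 · (2,7)# 2/3
Row 3: (3,1)+ 1/1 · (3,3)+ 2/2 · (3,4)+ 2/2 · (3,5)+ 3/3 · (3,7)+ 1/2
Row 4: (4,2)+ 1/1 · (4,3)+ 2/2 · (4,5)+ 1/1 · (4,7)+ 1/1
The smallest same-type fraction is 1/2 at (2,5), which reduces to 1/2. Any threshold above that leaves this agent unsatisfied.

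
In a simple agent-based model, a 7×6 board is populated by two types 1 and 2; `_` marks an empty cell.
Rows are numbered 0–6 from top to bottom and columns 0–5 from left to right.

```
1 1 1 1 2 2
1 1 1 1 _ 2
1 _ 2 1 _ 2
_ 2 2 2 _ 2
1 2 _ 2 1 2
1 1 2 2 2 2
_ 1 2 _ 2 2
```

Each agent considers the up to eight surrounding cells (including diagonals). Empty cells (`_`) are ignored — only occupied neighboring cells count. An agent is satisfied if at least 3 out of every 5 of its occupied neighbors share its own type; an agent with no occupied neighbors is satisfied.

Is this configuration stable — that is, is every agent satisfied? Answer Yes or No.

(0,0)1 3/3 ✓
(0,1)1 5/5 ✓
(0,2)1 5/5 ✓
(0,3)1 3/4 ✓
(0,4)2 2/4 ✗
(0,5)2 2/2 ✓
(1,0)1 4/4 ✓
(1,1)1 6/7 ✓
(1,2)1 6/7 ✓
(1,3)1 4/6 ✓
(1,5)2 3/3 ✓
(2,0)1 2/3 ✓
(2,2)2 3/7 ✗
(2,3)1 2/5 ✗
(2,5)2 2/2 ✓
(3,1)2 3/5 ✓
(3,2)2 5/6 ✓
(3,3)2 3/5 ✓
(3,5)2 2/3 ✓
(4,0)1 2/4 ✗
(4,1)2 3/6 ✗
(4,3)2 5/6 ✓
(4,4)1 0/7 ✗
(4,5)2 3/4 ✓
(5,0)1 3/4 ✓
(5,1)1 3/6 ✗
(5,2)2 4/6 ✓
(5,3)2 5/6 ✓
(5,4)2 6/7 ✓
(5,5)2 4/5 ✓
(6,1)1 2/4 ✗
(6,2)2 2/4 ✗
(6,4)2 4/4 ✓
(6,5)2 3/3 ✓
For instance (0,4) has only 2/4 same-type neighbors, below 3/5.

No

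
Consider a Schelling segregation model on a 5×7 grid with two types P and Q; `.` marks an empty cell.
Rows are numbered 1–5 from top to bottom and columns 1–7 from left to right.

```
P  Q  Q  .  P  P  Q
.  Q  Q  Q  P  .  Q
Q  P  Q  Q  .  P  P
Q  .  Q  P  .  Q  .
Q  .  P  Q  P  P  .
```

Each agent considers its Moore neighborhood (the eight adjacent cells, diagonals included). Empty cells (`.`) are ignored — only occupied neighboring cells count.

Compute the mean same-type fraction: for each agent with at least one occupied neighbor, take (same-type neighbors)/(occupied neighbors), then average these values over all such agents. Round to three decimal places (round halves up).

0.518

(1,1)P 0/2
(1,2)Q 3/4
(1,3)Q 4/4
(1,5)P 2/3
(1,6)P 2/4
(1,7)Q 1/2
(2,2)Q 5/7
(2,3)Q 6/7
(2,4)Q 4/6
(2,5)P 3/5
(2,7)Q 1/4
(3,1)Q 2/3
(3,2)P 0/6
(3,3)Q 5/7
(3,4)Q 4/6
(3,6)P 2/4
(3,7)P 1/3
(4,1)Q 2/3
(4,3)Q 3/6
(4,4)P 2/6
(4,6)Q 0/4
(5,1)Q 1/1
(5,3)P 1/3
(5,4)Q 1/4
(5,5)P 2/4
(5,6)P 1/2
Sum over 26 agents: 0/2 + 3/4 + 4/4 + 2/3 + 2/4 + 1/2 + 5/7 + 6/7 + 4/6 + 3/5 + 1/4 + 2/3 + 0/6 + 5/7 + 4/6 + 2/4 + 1/3 + 2/3 + 3/6 + 2/6 + 0/4 + 1/1 + 1/3 + 1/4 + 2/4 + 1/2 = 5657/420; mean = 5657/420 ÷ 26 = 5657/10920 = 0.518040… → 0.518.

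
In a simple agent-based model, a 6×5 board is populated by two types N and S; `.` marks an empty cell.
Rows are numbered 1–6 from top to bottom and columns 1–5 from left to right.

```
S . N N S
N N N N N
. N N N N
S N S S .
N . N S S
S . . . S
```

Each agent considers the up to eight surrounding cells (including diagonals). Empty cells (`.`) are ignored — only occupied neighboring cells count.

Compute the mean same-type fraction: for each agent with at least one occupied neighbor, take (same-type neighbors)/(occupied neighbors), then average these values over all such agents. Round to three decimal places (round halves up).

0.594

(1,1)S 0/2
(1,3)N 4/4
(1,4)N 4/5
(1,5)S 0/3
(2,1)N 2/3
(2,2)N 5/6
(2,3)N 7/7
(2,4)N 7/8
(2,5)N 4/5
(3,2)N 5/7
(3,3)N 6/8
(3,4)N 5/7
(3,5)N 3/4
(4,1)S 0/3
(4,2)N 4/6
(4,3)S 2/7
(4,4)S 3/7
(5,1)N 1/3
(5,3)N 1/4
(5,4)S 4/5
(5,5)S 3/3
(6,1)S 0/1
(6,5)S 2/2
Sum over 23 agents: 0/2 + 4/4 + 4/5 + 0/3 + 2/3 + 5/6 + 7/7 + 7/8 + 4/5 + 5/7 + 6/8 + 5/7 + 3/4 + 0/3 + 4/6 + 2/7 + 3/7 + 1/3 + 1/4 + 4/5 + 3/3 + 0/1 + 2/2 = 3827/280; mean = 3827/280 ÷ 23 = 3827/6440 = 0.594254… → 0.594.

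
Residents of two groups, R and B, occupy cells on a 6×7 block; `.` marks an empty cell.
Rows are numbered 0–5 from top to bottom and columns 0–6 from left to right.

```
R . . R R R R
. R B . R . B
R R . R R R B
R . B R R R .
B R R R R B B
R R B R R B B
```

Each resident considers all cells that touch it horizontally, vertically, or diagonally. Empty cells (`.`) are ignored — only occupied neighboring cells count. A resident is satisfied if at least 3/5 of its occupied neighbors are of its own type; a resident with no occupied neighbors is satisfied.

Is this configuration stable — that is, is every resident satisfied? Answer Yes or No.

No

(0,0)R 1/1 satisfied
(0,3)R 2/3 satisfied
(0,4)R 3/3 satisfied
(0,5)R 3/4 satisfied
(0,6)R 1/2 not
(1,1)R 3/4 satisfied
(1,2)B 0/4 not
(1,4)R 6/6 satisfied
(1,6)B 1/4 not
(2,0)R 3/3 satisfied
(2,1)R 3/5 satisfied
(2,3)R 4/6 satisfied
(2,4)R 6/6 satisfied
(2,5)R 4/6 satisfied
(2,6)B 1/3 not
(3,0)R 3/4 satisfied
(3,2)B 0/6 not
(3,3)R 6/7 satisfied
(3,4)R 7/8 satisfied
(3,5)R 4/7 not
(4,0)B 0/4 not
(4,1)R 4/7 not
(4,2)R 5/7 satisfied
(4,3)R 6/8 satisfied
(4,4)R 6/8 satisfied
(4,5)B 3/7 not
(4,6)B 3/4 satisfied
(5,0)R 2/3 satisfied
(5,1)R 3/5 satisfied
(5,2)B 0/5 not
(5,3)R 4/5 satisfied
(5,4)R 3/5 satisfied
(5,5)B 3/5 satisfied
(5,6)B 3/3 satisfied
For instance (0,6) has only 1/2 same-type neighbors, below 3/5.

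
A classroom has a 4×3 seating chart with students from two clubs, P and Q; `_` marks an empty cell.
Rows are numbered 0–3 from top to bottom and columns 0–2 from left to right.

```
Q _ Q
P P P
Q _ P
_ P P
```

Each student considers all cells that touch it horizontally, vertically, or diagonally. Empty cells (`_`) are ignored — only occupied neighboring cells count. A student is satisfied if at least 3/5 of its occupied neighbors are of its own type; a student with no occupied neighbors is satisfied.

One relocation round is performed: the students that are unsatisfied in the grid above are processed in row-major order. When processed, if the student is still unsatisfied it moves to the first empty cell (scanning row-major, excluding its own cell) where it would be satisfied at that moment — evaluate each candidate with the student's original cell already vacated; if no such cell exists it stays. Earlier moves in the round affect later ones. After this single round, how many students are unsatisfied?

Initially unsatisfied (in order): (0,0), (0,2), (1,0), (1,1), (2,0).
  (0,0): no empty cell satisfies it; stays.
  (0,2): no empty cell satisfies it; stays.
  (1,0) → (2,1).
  (1,1) → (3,0).
  (2,0) → (0,1).
Resulting grid:
Q Q Q
_ _ P
_ P P
P P P
Unsatisfied now: (0,2), (1,2).

2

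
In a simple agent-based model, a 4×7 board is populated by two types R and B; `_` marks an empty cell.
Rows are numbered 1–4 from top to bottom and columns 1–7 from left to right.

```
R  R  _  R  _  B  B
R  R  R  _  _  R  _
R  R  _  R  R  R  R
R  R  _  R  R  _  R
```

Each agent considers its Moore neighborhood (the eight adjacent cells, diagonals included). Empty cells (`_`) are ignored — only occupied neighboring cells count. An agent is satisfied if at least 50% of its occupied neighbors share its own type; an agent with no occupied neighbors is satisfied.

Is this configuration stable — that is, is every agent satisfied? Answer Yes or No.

Yes

(1,1)R 3/3 ✓
(1,2)R 4/4 ✓
(1,4)R 1/1 ✓
(1,6)B 1/2 ✓
(1,7)B 1/2 ✓
(2,1)R 5/5 ✓
(2,2)R 6/6 ✓
(2,3)R 5/5 ✓
(2,6)R 3/5 ✓
(3,1)R 5/5 ✓
(3,2)R 6/6 ✓
(3,4)R 4/4 ✓
(3,5)R 5/5 ✓
(3,6)R 5/5 ✓
(3,7)R 3/3 ✓
(4,1)R 3/3 ✓
(4,2)R 3/3 ✓
(4,4)R 3/3 ✓
(4,5)R 4/4 ✓
(4,7)R 2/2 ✓
All meet the threshold, so the configuration is stable.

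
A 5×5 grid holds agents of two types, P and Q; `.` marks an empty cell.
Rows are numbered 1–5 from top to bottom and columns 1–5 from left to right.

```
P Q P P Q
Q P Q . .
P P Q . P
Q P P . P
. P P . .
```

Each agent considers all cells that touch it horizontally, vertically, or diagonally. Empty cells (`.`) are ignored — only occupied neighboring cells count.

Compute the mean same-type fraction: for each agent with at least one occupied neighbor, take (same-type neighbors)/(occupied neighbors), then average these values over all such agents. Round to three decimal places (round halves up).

0.509

(1,1)P 1/3
(1,2)Q 2/5
(1,3)P 2/4
(1,4)P 1/3
(1,5)Q 0/1
(2,1)Q 1/5
(2,2)P 4/8
(2,3)Q 2/6
(3,1)P 3/5
(3,2)P 4/8
(3,3)Q 1/5
(3,5)P 1/1
(4,1)Q 0/4
(4,2)P 5/7
(4,3)P 4/5
(4,5)P 1/1
(5,2)P 3/4
(5,3)P 3/3
Sum over 18 agents: 1/3 + 2/5 + 2/4 + 1/3 + 0/1 + 1/5 + 4/8 + 2/6 + 3/5 + 4/8 + 1/5 + 1/1 + 0/4 + 5/7 + 4/5 + 1/1 + 3/4 + 3/3 = 1283/140; mean = 1283/140 ÷ 18 = 1283/2520 = 0.509126… → 0.509.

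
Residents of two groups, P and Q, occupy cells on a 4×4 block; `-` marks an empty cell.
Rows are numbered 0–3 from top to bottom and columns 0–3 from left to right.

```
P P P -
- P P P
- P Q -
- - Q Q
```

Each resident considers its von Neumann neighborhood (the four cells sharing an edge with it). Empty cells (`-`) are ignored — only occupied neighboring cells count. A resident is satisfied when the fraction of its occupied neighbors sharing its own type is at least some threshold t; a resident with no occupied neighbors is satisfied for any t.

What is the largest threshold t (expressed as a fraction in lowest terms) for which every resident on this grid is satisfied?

Row 0: (0,0)P 1/1 · (0,1)P 3/3 · (0,2)P 2/2
Row 1: (1,1)P 3/3 · (1,2)P 3/4 · (1,3)P 1/1
Row 2: (2,1)P 1/2 · (2,2)Q 1/3
Row 3: (3,2)Q 2/2 · (3,3)Q 1/1
The smallest same-type fraction is 1/3 at (2,2), which reduces to 1/3. Any threshold above that leaves this resident unsatisfied.

1/3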